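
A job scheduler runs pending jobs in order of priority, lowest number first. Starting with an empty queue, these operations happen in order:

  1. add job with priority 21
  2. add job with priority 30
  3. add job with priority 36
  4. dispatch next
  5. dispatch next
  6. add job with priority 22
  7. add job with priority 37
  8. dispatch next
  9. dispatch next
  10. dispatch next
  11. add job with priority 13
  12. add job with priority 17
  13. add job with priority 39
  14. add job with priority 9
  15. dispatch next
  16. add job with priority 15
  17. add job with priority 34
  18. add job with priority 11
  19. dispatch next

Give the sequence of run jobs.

[21, 30, 22, 36, 37, 9, 11]

insert 21 → {21}
insert 30 → {21, 30}
insert 36 → {21, 30, 36}
dispatch next → 21; now {30, 36}
dispatch next → 30; now {36}
insert 22 → {22, 36}
insert 37 → {22, 36, 37}
dispatch next → 22; now {36, 37}
dispatch next → 36; now {37}
dispatch next → 37; now {}
insert 13 → {13}
insert 17 → {13, 17}
insert 39 → {13, 17, 39}
insert 9 → {9, 13, 17, 39}
dispatch next → 9; now {13, 17, 39}
insert 15 → {13, 15, 17, 39}
insert 34 → {13, 15, 17, 34, 39}
insert 11 → {11, 13, 15, 17, 34, 39}
dispatch next → 11; now {13, 15, 17, 34, 39}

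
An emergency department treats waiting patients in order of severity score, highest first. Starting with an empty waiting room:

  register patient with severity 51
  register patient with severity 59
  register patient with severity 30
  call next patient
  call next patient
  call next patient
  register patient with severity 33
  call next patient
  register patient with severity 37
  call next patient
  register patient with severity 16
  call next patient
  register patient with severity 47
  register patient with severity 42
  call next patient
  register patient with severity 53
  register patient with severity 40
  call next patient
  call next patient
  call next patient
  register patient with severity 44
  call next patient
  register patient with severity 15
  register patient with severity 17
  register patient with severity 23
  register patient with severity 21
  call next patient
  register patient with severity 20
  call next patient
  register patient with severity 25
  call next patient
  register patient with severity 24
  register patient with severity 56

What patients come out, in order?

insert 51 → {51}
insert 59 → {59, 51}
insert 30 → {59, 51, 30}
call next patient → 59; now {51, 30}
call next patient → 51; now {30}
call next patient → 30; now {}
insert 33 → {33}
call next patient → 33; now {}
insert 37 → {37}
call next patient → 37; now {}
insert 16 → {16}
call next patient → 16; now {}
insert 47 → {47}
insert 42 → {47, 42}
call next patient → 47; now {42}
insert 53 → {53, 42}
insert 40 → {53, 42, 40}
call next patient → 53; now {42, 40}
call next patient → 42; now {40}
call next patient → 40; now {}
insert 44 → {44}
call next patient → 44; now {}
insert 15 → {15}
insert 17 → {17, 15}
insert 23 → {23, 17, 15}
insert 21 → {23, 21, 17, 15}
call next patient → 23; now {21, 17, 15}
insert 20 → {21, 20, 17, 15}
call next patient → 21; now {20, 17, 15}
insert 25 → {25, 20, 17, 15}
call next patient → 25; now {20, 17, 15}
insert 24 → {24, 20, 17, 15}
insert 56 → {56, 24, 20, 17, 15}

59, 51, 30, 33, 37, 16, 47, 53, 42, 40, 44, 23, 21, 25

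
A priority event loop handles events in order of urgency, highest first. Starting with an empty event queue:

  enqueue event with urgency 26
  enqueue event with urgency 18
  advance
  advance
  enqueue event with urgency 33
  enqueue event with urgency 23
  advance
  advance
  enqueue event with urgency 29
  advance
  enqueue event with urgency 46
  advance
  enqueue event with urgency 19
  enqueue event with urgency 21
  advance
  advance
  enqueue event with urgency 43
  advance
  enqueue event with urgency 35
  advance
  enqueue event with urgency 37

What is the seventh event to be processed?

21

insert 26 → {26}
insert 18 → {26, 18}
advance → 26; now {18}
advance → 18; now {}
insert 33 → {33}
insert 23 → {33, 23}
advance → 33; now {23}
advance → 23; now {}
insert 29 → {29}
advance → 29; now {}
insert 46 → {46}
advance → 46; now {}
insert 19 → {19}
insert 21 → {21, 19}
advance → 21; now {19}
advance → 19; now {}
insert 43 → {43}
advance → 43; now {}
insert 35 → {35}
advance → 35; now {}
insert 37 → {37}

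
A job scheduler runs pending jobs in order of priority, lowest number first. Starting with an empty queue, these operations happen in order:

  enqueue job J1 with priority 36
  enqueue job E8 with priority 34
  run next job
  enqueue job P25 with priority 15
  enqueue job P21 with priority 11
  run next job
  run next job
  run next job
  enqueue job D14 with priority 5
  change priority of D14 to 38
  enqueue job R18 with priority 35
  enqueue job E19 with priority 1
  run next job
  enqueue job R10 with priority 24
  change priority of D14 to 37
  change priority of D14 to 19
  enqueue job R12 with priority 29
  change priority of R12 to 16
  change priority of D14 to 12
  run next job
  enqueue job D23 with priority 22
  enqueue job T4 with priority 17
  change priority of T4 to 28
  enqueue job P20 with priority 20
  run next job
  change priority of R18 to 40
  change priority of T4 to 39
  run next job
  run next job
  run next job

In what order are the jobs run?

[E8, P21, P25, J1, E19, D14, R12, P20, D23, R10]

add J1 (priority 36) → {J1:36}
add E8 (priority 34) → {E8:34, J1:36}
run next job → E8; now {J1:36}
add P25 (priority 15) → {P25:15, J1:36}
add P21 (priority 11) → {P21:11, P25:15, J1:36}
run next job → P21; now {P25:15, J1:36}
run next job → P25; now {J1:36}
run next job → J1; now {}
add D14 (priority 5) → {D14:5}
update D14 to priority 38 → {D14:38}
add R18 (priority 35) → {R18:35, D14:38}
add E19 (priority 1) → {E19:1, R18:35, D14:38}
run next job → E19; now {R18:35, D14:38}
add R10 (priority 24) → {R10:24, R18:35, D14:38}
update D14 to priority 37 → {R10:24, R18:35, D14:37}
update D14 to priority 19 → {D14:19, R10:24, R18:35}
add R12 (priority 29) → {D14:19, R10:24, R12:29, R18:35}
update R12 to priority 16 → {R12:16, D14:19, R10:24, R18:35}
update D14 to priority 12 → {D14:12, R12:16, R10:24, R18:35}
run next job → D14; now {R12:16, R10:24, R18:35}
add D23 (priority 22) → {R12:16, D23:22, R10:24, R18:35}
add T4 (priority 17) → {R12:16, T4:17, D23:22, R10:24, R18:35}
update T4 to priority 28 → {R12:16, D23:22, R10:24, T4:28, R18:35}
add P20 (priority 20) → {R12:16, P20:20, D23:22, R10:24, T4:28, R18:35}
run next job → R12; now {P20:20, D23:22, R10:24, T4:28, R18:35}
update R18 to priority 40 → {P20:20, D23:22, R10:24, T4:28, R18:40}
update T4 to priority 39 → {P20:20, D23:22, R10:24, T4:39, R18:40}
run next job → P20; now {D23:22, R10:24, T4:39, R18:40}
run next job → D23; now {R10:24, T4:39, R18:40}
run next job → R10; now {T4:39, R18:40}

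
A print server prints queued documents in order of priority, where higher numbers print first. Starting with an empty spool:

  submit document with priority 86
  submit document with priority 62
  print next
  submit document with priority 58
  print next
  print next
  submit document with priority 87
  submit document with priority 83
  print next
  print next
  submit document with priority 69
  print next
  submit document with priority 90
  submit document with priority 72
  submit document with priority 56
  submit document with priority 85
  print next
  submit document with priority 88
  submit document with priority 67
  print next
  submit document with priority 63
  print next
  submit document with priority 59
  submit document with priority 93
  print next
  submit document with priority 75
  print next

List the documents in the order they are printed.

86 → 62 → 58 → 87 → 83 → 69 → 90 → 88 → 85 → 93 → 75

insert 86 → {86}
insert 62 → {86, 62}
print next → 86; now {62}
insert 58 → {62, 58}
print next → 62; now {58}
print next → 58; now {}
insert 87 → {87}
insert 83 → {87, 83}
print next → 87; now {83}
print next → 83; now {}
insert 69 → {69}
print next → 69; now {}
insert 90 → {90}
insert 72 → {90, 72}
insert 56 → {90, 72, 56}
insert 85 → {90, 85, 72, 56}
print next → 90; now {85, 72, 56}
insert 88 → {88, 85, 72, 56}
insert 67 → {88, 85, 72, 67, 56}
print next → 88; now {85, 72, 67, 56}
insert 63 → {85, 72, 67, 63, 56}
print next → 85; now {72, 67, 63, 56}
insert 59 → {72, 67, 63, 59, 56}
insert 93 → {93, 72, 67, 63, 59, 56}
print next → 93; now {72, 67, 63, 59, 56}
insert 75 → {75, 72, 67, 63, 59, 56}
print next → 75; now {72, 67, 63, 59, 56}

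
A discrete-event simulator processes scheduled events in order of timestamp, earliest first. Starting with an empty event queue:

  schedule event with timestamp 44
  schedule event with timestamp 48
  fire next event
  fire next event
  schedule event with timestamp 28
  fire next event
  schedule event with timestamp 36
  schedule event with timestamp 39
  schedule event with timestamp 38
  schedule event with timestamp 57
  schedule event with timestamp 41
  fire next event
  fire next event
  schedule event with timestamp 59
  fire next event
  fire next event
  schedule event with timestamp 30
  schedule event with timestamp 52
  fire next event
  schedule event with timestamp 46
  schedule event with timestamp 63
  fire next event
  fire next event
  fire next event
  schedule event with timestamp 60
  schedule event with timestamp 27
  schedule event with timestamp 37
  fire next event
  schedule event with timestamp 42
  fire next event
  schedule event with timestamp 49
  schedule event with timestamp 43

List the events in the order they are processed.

44, 48, 28, 36, 38, 39, 41, 30, 46, 52, 57, 27, 37

insert 44 → {44}
insert 48 → {44, 48}
fire next event → 44; now {48}
fire next event → 48; now {}
insert 28 → {28}
fire next event → 28; now {}
insert 36 → {36}
insert 39 → {36, 39}
insert 38 → {36, 38, 39}
insert 57 → {36, 38, 39, 57}
insert 41 → {36, 38, 39, 41, 57}
fire next event → 36; now {38, 39, 41, 57}
fire next event → 38; now {39, 41, 57}
insert 59 → {39, 41, 57, 59}
fire next event → 39; now {41, 57, 59}
fire next event → 41; now {57, 59}
insert 30 → {30, 57, 59}
insert 52 → {30, 52, 57, 59}
fire next event → 30; now {52, 57, 59}
insert 46 → {46, 52, 57, 59}
insert 63 → {46, 52, 57, 59, 63}
fire next event → 46; now {52, 57, 59, 63}
fire next event → 52; now {57, 59, 63}
fire next event → 57; now {59, 63}
insert 60 → {59, 60, 63}
insert 27 → {27, 59, 60, 63}
insert 37 → {27, 37, 59, 60, 63}
fire next event → 27; now {37, 59, 60, 63}
insert 42 → {37, 42, 59, 60, 63}
fire next event → 37; now {42, 59, 60, 63}
insert 49 → {42, 49, 59, 60, 63}
insert 43 → {42, 43, 49, 59, 60, 63}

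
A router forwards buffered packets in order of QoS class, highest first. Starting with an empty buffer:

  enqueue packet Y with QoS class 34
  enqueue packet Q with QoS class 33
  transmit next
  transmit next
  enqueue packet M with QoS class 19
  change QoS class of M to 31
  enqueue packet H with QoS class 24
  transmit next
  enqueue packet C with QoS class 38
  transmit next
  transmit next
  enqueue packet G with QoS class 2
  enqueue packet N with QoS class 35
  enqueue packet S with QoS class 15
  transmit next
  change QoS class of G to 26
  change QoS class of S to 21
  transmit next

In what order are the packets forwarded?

Y, Q, M, C, H, N, G

add Y (QoS class 34) → {Y:34}
add Q (QoS class 33) → {Y:34, Q:33}
transmit next → Y; now {Q:33}
transmit next → Q; now {}
add M (QoS class 19) → {M:19}
update M to QoS class 31 → {M:31}
add H (QoS class 24) → {M:31, H:24}
transmit next → M; now {H:24}
add C (QoS class 38) → {C:38, H:24}
transmit next → C; now {H:24}
transmit next → H; now {}
add G (QoS class 2) → {G:2}
add N (QoS class 35) → {N:35, G:2}
add S (QoS class 15) → {N:35, S:15, G:2}
transmit next → N; now {S:15, G:2}
update G to QoS class 26 → {G:26, S:15}
update S to QoS class 21 → {G:26, S:21}
transmit next → G; now {S:21}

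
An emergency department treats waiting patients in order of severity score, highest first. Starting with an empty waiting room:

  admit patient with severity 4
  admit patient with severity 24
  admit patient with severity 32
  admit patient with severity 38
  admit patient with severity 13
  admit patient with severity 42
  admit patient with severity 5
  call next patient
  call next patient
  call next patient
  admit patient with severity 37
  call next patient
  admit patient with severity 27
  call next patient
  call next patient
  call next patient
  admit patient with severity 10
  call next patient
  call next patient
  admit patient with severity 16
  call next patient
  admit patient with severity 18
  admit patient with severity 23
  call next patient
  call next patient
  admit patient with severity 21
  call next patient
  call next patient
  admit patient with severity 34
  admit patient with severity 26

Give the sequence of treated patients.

42 → 38 → 32 → 37 → 27 → 24 → 13 → 10 → 5 → 16 → 23 → 18 → 21 → 4

insert 4 → {4}
insert 24 → {24, 4}
insert 32 → {32, 24, 4}
insert 38 → {38, 32, 24, 4}
insert 13 → {38, 32, 24, 13, 4}
insert 42 → {42, 38, 32, 24, 13, 4}
insert 5 → {42, 38, 32, 24, 13, 5, 4}
call next patient → 42; now {38, 32, 24, 13, 5, 4}
call next patient → 38; now {32, 24, 13, 5, 4}
call next patient → 32; now {24, 13, 5, 4}
insert 37 → {37, 24, 13, 5, 4}
call next patient → 37; now {24, 13, 5, 4}
insert 27 → {27, 24, 13, 5, 4}
call next patient → 27; now {24, 13, 5, 4}
call next patient → 24; now {13, 5, 4}
call next patient → 13; now {5, 4}
insert 10 → {10, 5, 4}
call next patient → 10; now {5, 4}
call next patient → 5; now {4}
insert 16 → {16, 4}
call next patient → 16; now {4}
insert 18 → {18, 4}
insert 23 → {23, 18, 4}
call next patient → 23; now {18, 4}
call next patient → 18; now {4}
insert 21 → {21, 4}
call next patient → 21; now {4}
call next patient → 4; now {}
insert 34 → {34}
insert 26 → {34, 26}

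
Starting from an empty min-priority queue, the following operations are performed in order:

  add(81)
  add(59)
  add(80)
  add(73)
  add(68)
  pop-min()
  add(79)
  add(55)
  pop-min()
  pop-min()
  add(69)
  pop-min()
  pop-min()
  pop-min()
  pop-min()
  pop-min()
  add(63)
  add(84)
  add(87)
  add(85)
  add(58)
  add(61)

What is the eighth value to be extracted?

81

insert 81 → {81}
insert 59 → {59, 81}
insert 80 → {59, 80, 81}
insert 73 → {59, 73, 80, 81}
insert 68 → {59, 68, 73, 80, 81}
pop-min → 59; now {68, 73, 80, 81}
insert 79 → {68, 73, 79, 80, 81}
insert 55 → {55, 68, 73, 79, 80, 81}
pop-min → 55; now {68, 73, 79, 80, 81}
pop-min → 68; now {73, 79, 80, 81}
insert 69 → {69, 73, 79, 80, 81}
pop-min → 69; now {73, 79, 80, 81}
pop-min → 73; now {79, 80, 81}
pop-min → 79; now {80, 81}
pop-min → 80; now {81}
pop-min → 81; now {}
insert 63 → {63}
insert 84 → {63, 84}
insert 87 → {63, 84, 87}
insert 85 → {63, 84, 85, 87}
insert 58 → {58, 63, 84, 85, 87}
insert 61 → {58, 61, 63, 84, 85, 87}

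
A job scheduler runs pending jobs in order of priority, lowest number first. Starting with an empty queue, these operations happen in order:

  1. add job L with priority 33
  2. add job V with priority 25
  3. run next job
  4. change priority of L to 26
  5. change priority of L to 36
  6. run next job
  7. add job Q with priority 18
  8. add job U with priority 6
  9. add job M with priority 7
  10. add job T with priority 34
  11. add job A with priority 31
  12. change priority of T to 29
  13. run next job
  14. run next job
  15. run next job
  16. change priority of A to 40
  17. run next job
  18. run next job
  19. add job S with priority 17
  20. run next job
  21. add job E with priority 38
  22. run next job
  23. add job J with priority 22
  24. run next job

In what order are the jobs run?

V → L → U → M → Q → T → A → S → E → J

add L (priority 33) → {L:33}
add V (priority 25) → {V:25, L:33}
run next job → V; now {L:33}
update L to priority 26 → {L:26}
update L to priority 36 → {L:36}
run next job → L; now {}
add Q (priority 18) → {Q:18}
add U (priority 6) → {U:6, Q:18}
add M (priority 7) → {U:6, M:7, Q:18}
add T (priority 34) → {U:6, M:7, Q:18, T:34}
add A (priority 31) → {U:6, M:7, Q:18, A:31, T:34}
update T to priority 29 → {U:6, M:7, Q:18, T:29, A:31}
run next job → U; now {M:7, Q:18, T:29, A:31}
run next job → M; now {Q:18, T:29, A:31}
run next job → Q; now {T:29, A:31}
update A to priority 40 → {T:29, A:40}
run next job → T; now {A:40}
run next job → A; now {}
add S (priority 17) → {S:17}
run next job → S; now {}
add E (priority 38) → {E:38}
run next job → E; now {}
add J (priority 22) → {J:22}
run next job → J; now {}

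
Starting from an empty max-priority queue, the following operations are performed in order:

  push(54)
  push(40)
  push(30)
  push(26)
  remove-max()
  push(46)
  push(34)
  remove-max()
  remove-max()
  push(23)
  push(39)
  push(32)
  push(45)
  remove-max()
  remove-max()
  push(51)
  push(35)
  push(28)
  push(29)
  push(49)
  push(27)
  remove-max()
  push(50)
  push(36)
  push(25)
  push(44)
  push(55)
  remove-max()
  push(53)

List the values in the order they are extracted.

54 → 46 → 40 → 45 → 39 → 51 → 55

insert 54 → {54}
insert 40 → {54, 40}
insert 30 → {54, 40, 30}
insert 26 → {54, 40, 30, 26}
remove-max → 54; now {40, 30, 26}
insert 46 → {46, 40, 30, 26}
insert 34 → {46, 40, 34, 30, 26}
remove-max → 46; now {40, 34, 30, 26}
remove-max → 40; now {34, 30, 26}
insert 23 → {34, 30, 26, 23}
insert 39 → {39, 34, 30, 26, 23}
insert 32 → {39, 34, 32, 30, 26, 23}
insert 45 → {45, 39, 34, 32, 30, 26, 23}
remove-max → 45; now {39, 34, 32, 30, 26, 23}
remove-max → 39; now {34, 32, 30, 26, 23}
insert 51 → {51, 34, 32, 30, 26, 23}
insert 35 → {51, 35, 34, 32, 30, 26, 23}
insert 28 → {51, 35, 34, 32, 30, 28, 26, 23}
insert 29 → {51, 35, 34, 32, 30, 29, 28, 26, 23}
insert 49 → {51, 49, 35, 34, 32, 30, 29, 28, 26, 23}
insert 27 → {51, 49, 35, 34, 32, 30, 29, 28, 27, 26, 23}
remove-max → 51; now {49, 35, 34, 32, 30, 29, 28, 27, 26, 23}
insert 50 → {50, 49, 35, 34, 32, 30, 29, 28, 27, 26, 23}
insert 36 → {50, 49, 36, 35, 34, 32, 30, 29, 28, 27, 26, 23}
insert 25 → {50, 49, 36, 35, 34, 32, 30, 29, 28, 27, 26, 25, 23}
insert 44 → {50, 49, 44, 36, 35, 34, 32, 30, 29, 28, 27, 26, 25, 23}
insert 55 → {55, 50, 49, 44, 36, 35, 34, 32, 30, 29, 28, 27, 26, 25, 23}
remove-max → 55; now {50, 49, 44, 36, 35, 34, 32, 30, 29, 28, 27, 26, 25, 23}
insert 53 → {53, 50, 49, 44, 36, 35, 34, 32, 30, 29, 28, 27, 26, 25, 23}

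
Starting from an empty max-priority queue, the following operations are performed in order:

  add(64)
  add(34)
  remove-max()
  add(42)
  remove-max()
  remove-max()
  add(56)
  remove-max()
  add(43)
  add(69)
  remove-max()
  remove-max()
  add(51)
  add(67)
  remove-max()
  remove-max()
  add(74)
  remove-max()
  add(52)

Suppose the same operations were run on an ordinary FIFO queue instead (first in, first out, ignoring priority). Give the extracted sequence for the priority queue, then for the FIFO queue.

insert 64 → {64}
insert 34 → {64, 34}
remove-max → 64; now {34}
insert 42 → {42, 34}
remove-max → 42; now {34}
remove-max → 34; now {}
insert 56 → {56}
remove-max → 56; now {}
insert 43 → {43}
insert 69 → {69, 43}
remove-max → 69; now {43}
remove-max → 43; now {}
insert 51 → {51}
insert 67 → {67, 51}
remove-max → 67; now {51}
remove-max → 51; now {}
insert 74 → {74}
remove-max → 74; now {}
insert 52 → {52}

priority queue: 64 → 42 → 34 → 56 → 69 → 43 → 67 → 51 → 74; FIFO queue: [64, 34, 42, 56, 43, 69, 51, 67, 74]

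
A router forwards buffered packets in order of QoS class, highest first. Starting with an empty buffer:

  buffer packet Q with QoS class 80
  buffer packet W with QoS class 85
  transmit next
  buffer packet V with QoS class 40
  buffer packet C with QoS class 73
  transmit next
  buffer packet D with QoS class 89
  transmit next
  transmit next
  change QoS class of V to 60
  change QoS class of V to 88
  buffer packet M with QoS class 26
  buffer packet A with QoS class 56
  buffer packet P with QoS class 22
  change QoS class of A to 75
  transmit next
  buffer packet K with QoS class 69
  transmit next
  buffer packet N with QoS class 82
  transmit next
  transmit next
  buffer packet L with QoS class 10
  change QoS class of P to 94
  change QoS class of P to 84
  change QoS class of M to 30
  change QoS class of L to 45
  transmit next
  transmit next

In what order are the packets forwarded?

W → Q → D → C → V → A → N → K → P → L

add Q (QoS class 80) → {Q:80}
add W (QoS class 85) → {W:85, Q:80}
transmit next → W; now {Q:80}
add V (QoS class 40) → {Q:80, V:40}
add C (QoS class 73) → {Q:80, C:73, V:40}
transmit next → Q; now {C:73, V:40}
add D (QoS class 89) → {D:89, C:73, V:40}
transmit next → D; now {C:73, V:40}
transmit next → C; now {V:40}
update V to QoS class 60 → {V:60}
update V to QoS class 88 → {V:88}
add M (QoS class 26) → {V:88, M:26}
add A (QoS class 56) → {V:88, A:56, M:26}
add P (QoS class 22) → {V:88, A:56, M:26, P:22}
update A to QoS class 75 → {V:88, A:75, M:26, P:22}
transmit next → V; now {A:75, M:26, P:22}
add K (QoS class 69) → {A:75, K:69, M:26, P:22}
transmit next → A; now {K:69, M:26, P:22}
add N (QoS class 82) → {N:82, K:69, M:26, P:22}
transmit next → N; now {K:69, M:26, P:22}
transmit next → K; now {M:26, P:22}
add L (QoS class 10) → {M:26, P:22, L:10}
update P to QoS class 94 → {P:94, M:26, L:10}
update P to QoS class 84 → {P:84, M:26, L:10}
update M to QoS class 30 → {P:84, M:30, L:10}
update L to QoS class 45 → {P:84, L:45, M:30}
transmit next → P; now {L:45, M:30}
transmit next → L; now {M:30}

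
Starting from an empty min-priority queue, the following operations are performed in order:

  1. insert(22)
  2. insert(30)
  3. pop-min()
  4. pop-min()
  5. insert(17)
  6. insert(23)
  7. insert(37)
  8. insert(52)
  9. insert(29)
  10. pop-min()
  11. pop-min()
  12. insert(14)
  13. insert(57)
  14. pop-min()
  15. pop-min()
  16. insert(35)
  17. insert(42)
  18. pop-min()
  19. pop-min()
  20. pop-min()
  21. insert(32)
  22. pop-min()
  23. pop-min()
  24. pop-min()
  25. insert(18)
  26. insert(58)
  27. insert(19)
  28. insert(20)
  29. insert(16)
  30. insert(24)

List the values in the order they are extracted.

22 → 30 → 17 → 23 → 14 → 29 → 35 → 37 → 42 → 32 → 52 → 57

insert 22 → {22}
insert 30 → {22, 30}
pop-min → 22; now {30}
pop-min → 30; now {}
insert 17 → {17}
insert 23 → {17, 23}
insert 37 → {17, 23, 37}
insert 52 → {17, 23, 37, 52}
insert 29 → {17, 23, 29, 37, 52}
pop-min → 17; now {23, 29, 37, 52}
pop-min → 23; now {29, 37, 52}
insert 14 → {14, 29, 37, 52}
insert 57 → {14, 29, 37, 52, 57}
pop-min → 14; now {29, 37, 52, 57}
pop-min → 29; now {37, 52, 57}
insert 35 → {35, 37, 52, 57}
insert 42 → {35, 37, 42, 52, 57}
pop-min → 35; now {37, 42, 52, 57}
pop-min → 37; now {42, 52, 57}
pop-min → 42; now {52, 57}
insert 32 → {32, 52, 57}
pop-min → 32; now {52, 57}
pop-min → 52; now {57}
pop-min → 57; now {}
insert 18 → {18}
insert 58 → {18, 58}
insert 19 → {18, 19, 58}
insert 20 → {18, 19, 20, 58}
insert 16 → {16, 18, 19, 20, 58}
insert 24 → {16, 18, 19, 20, 24, 58}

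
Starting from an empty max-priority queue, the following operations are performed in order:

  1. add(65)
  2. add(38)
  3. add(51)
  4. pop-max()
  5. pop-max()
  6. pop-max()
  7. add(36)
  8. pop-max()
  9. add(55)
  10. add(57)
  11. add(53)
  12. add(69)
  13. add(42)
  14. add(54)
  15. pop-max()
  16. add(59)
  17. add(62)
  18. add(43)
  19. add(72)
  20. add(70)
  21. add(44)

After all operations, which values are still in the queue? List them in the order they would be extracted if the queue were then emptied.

72 → 70 → 62 → 59 → 57 → 55 → 54 → 53 → 44 → 43 → 42

insert 65 → {65}
insert 38 → {65, 38}
insert 51 → {65, 51, 38}
pop-max → 65; now {51, 38}
pop-max → 51; now {38}
pop-max → 38; now {}
insert 36 → {36}
pop-max → 36; now {}
insert 55 → {55}
insert 57 → {57, 55}
insert 53 → {57, 55, 53}
insert 69 → {69, 57, 55, 53}
insert 42 → {69, 57, 55, 53, 42}
insert 54 → {69, 57, 55, 54, 53, 42}
pop-max → 69; now {57, 55, 54, 53, 42}
insert 59 → {59, 57, 55, 54, 53, 42}
insert 62 → {62, 59, 57, 55, 54, 53, 42}
insert 43 → {62, 59, 57, 55, 54, 53, 43, 42}
insert 72 → {72, 62, 59, 57, 55, 54, 53, 43, 42}
insert 70 → {72, 70, 62, 59, 57, 55, 54, 53, 43, 42}
insert 44 → {72, 70, 62, 59, 57, 55, 54, 53, 44, 43, 42}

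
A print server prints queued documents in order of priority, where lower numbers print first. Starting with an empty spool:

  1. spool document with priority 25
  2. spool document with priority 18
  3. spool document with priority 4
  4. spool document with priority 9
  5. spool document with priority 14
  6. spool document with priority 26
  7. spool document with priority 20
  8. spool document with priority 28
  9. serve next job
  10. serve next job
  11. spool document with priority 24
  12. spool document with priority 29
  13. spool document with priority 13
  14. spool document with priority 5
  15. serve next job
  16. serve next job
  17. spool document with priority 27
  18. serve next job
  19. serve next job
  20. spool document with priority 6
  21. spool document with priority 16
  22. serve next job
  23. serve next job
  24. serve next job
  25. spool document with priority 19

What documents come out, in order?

4 → 9 → 5 → 13 → 14 → 18 → 6 → 16 → 20

insert 25 → {25}
insert 18 → {18, 25}
insert 4 → {4, 18, 25}
insert 9 → {4, 9, 18, 25}
insert 14 → {4, 9, 14, 18, 25}
insert 26 → {4, 9, 14, 18, 25, 26}
insert 20 → {4, 9, 14, 18, 20, 25, 26}
insert 28 → {4, 9, 14, 18, 20, 25, 26, 28}
serve next job → 4; now {9, 14, 18, 20, 25, 26, 28}
serve next job → 9; now {14, 18, 20, 25, 26, 28}
insert 24 → {14, 18, 20, 24, 25, 26, 28}
insert 29 → {14, 18, 20, 24, 25, 26, 28, 29}
insert 13 → {13, 14, 18, 20, 24, 25, 26, 28, 29}
insert 5 → {5, 13, 14, 18, 20, 24, 25, 26, 28, 29}
serve next job → 5; now {13, 14, 18, 20, 24, 25, 26, 28, 29}
serve next job → 13; now {14, 18, 20, 24, 25, 26, 28, 29}
insert 27 → {14, 18, 20, 24, 25, 26, 27, 28, 29}
serve next job → 14; now {18, 20, 24, 25, 26, 27, 28, 29}
serve next job → 18; now {20, 24, 25, 26, 27, 28, 29}
insert 6 → {6, 20, 24, 25, 26, 27, 28, 29}
insert 16 → {6, 16, 20, 24, 25, 26, 27, 28, 29}
serve next job → 6; now {16, 20, 24, 25, 26, 27, 28, 29}
serve next job → 16; now {20, 24, 25, 26, 27, 28, 29}
serve next job → 20; now {24, 25, 26, 27, 28, 29}
insert 19 → {19, 24, 25, 26, 27, 28, 29}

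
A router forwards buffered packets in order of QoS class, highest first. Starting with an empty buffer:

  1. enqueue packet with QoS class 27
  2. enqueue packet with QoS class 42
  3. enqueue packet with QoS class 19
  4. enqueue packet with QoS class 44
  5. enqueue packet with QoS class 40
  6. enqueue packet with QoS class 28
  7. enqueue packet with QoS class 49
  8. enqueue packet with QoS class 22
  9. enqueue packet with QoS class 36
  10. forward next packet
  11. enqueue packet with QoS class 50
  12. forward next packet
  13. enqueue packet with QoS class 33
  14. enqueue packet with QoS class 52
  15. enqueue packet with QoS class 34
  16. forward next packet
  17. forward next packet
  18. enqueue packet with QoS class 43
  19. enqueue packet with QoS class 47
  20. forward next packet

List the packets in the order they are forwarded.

insert 27 → {27}
insert 42 → {42, 27}
insert 19 → {42, 27, 19}
insert 44 → {44, 42, 27, 19}
insert 40 → {44, 42, 40, 27, 19}
insert 28 → {44, 42, 40, 28, 27, 19}
insert 49 → {49, 44, 42, 40, 28, 27, 19}
insert 22 → {49, 44, 42, 40, 28, 27, 22, 19}
insert 36 → {49, 44, 42, 40, 36, 28, 27, 22, 19}
forward next packet → 49; now {44, 42, 40, 36, 28, 27, 22, 19}
insert 50 → {50, 44, 42, 40, 36, 28, 27, 22, 19}
forward next packet → 50; now {44, 42, 40, 36, 28, 27, 22, 19}
insert 33 → {44, 42, 40, 36, 33, 28, 27, 22, 19}
insert 52 → {52, 44, 42, 40, 36, 33, 28, 27, 22, 19}
insert 34 → {52, 44, 42, 40, 36, 34, 33, 28, 27, 22, 19}
forward next packet → 52; now {44, 42, 40, 36, 34, 33, 28, 27, 22, 19}
forward next packet → 44; now {42, 40, 36, 34, 33, 28, 27, 22, 19}
insert 43 → {43, 42, 40, 36, 34, 33, 28, 27, 22, 19}
insert 47 → {47, 43, 42, 40, 36, 34, 33, 28, 27, 22, 19}
forward next packet → 47; now {43, 42, 40, 36, 34, 33, 28, 27, 22, 19}

[49, 50, 52, 44, 47]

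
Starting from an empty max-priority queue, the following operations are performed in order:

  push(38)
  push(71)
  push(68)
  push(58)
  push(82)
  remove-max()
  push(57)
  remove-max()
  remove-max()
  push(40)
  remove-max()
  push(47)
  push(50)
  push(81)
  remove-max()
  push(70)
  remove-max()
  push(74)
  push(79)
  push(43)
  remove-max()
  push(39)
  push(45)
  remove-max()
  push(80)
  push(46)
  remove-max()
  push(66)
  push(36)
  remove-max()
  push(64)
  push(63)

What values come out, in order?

82 → 71 → 68 → 58 → 81 → 70 → 79 → 74 → 80 → 66

insert 38 → {38}
insert 71 → {71, 38}
insert 68 → {71, 68, 38}
insert 58 → {71, 68, 58, 38}
insert 82 → {82, 71, 68, 58, 38}
remove-max → 82; now {71, 68, 58, 38}
insert 57 → {71, 68, 58, 57, 38}
remove-max → 71; now {68, 58, 57, 38}
remove-max → 68; now {58, 57, 38}
insert 40 → {58, 57, 40, 38}
remove-max → 58; now {57, 40, 38}
insert 47 → {57, 47, 40, 38}
insert 50 → {57, 50, 47, 40, 38}
insert 81 → {81, 57, 50, 47, 40, 38}
remove-max → 81; now {57, 50, 47, 40, 38}
insert 70 → {70, 57, 50, 47, 40, 38}
remove-max → 70; now {57, 50, 47, 40, 38}
insert 74 → {74, 57, 50, 47, 40, 38}
insert 79 → {79, 74, 57, 50, 47, 40, 38}
insert 43 → {79, 74, 57, 50, 47, 43, 40, 38}
remove-max → 79; now {74, 57, 50, 47, 43, 40, 38}
insert 39 → {74, 57, 50, 47, 43, 40, 39, 38}
insert 45 → {74, 57, 50, 47, 45, 43, 40, 39, 38}
remove-max → 74; now {57, 50, 47, 45, 43, 40, 39, 38}
insert 80 → {80, 57, 50, 47, 45, 43, 40, 39, 38}
insert 46 → {80, 57, 50, 47, 46, 45, 43, 40, 39, 38}
remove-max → 80; now {57, 50, 47, 46, 45, 43, 40, 39, 38}
insert 66 → {66, 57, 50, 47, 46, 45, 43, 40, 39, 38}
insert 36 → {66, 57, 50, 47, 46, 45, 43, 40, 39, 38, 36}
remove-max → 66; now {57, 50, 47, 46, 45, 43, 40, 39, 38, 36}
insert 64 → {64, 57, 50, 47, 46, 45, 43, 40, 39, 38, 36}
insert 63 → {64, 63, 57, 50, 47, 46, 45, 43, 40, 39, 38, 36}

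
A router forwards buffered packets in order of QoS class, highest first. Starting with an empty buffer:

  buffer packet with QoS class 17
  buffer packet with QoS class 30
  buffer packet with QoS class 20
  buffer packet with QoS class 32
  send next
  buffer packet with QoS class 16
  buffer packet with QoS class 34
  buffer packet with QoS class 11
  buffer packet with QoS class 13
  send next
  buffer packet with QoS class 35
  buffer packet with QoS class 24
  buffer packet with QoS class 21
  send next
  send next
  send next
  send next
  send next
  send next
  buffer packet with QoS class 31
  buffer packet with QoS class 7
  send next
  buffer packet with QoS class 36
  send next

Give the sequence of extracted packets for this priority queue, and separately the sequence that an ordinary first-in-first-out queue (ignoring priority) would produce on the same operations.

insert 17 → {17}
insert 30 → {30, 17}
insert 20 → {30, 20, 17}
insert 32 → {32, 30, 20, 17}
send next → 32; now {30, 20, 17}
insert 16 → {30, 20, 17, 16}
insert 34 → {34, 30, 20, 17, 16}
insert 11 → {34, 30, 20, 17, 16, 11}
insert 13 → {34, 30, 20, 17, 16, 13, 11}
send next → 34; now {30, 20, 17, 16, 13, 11}
insert 35 → {35, 30, 20, 17, 16, 13, 11}
insert 24 → {35, 30, 24, 20, 17, 16, 13, 11}
insert 21 → {35, 30, 24, 21, 20, 17, 16, 13, 11}
send next → 35; now {30, 24, 21, 20, 17, 16, 13, 11}
send next → 30; now {24, 21, 20, 17, 16, 13, 11}
send next → 24; now {21, 20, 17, 16, 13, 11}
send next → 21; now {20, 17, 16, 13, 11}
send next → 20; now {17, 16, 13, 11}
send next → 17; now {16, 13, 11}
insert 31 → {31, 16, 13, 11}
insert 7 → {31, 16, 13, 11, 7}
send next → 31; now {16, 13, 11, 7}
insert 36 → {36, 16, 13, 11, 7}
send next → 36; now {16, 13, 11, 7}

priority queue: 32 → 34 → 35 → 30 → 24 → 21 → 20 → 17 → 31 → 36; FIFO queue: 17, 30, 20, 32, 16, 34, 11, 13, 35, 24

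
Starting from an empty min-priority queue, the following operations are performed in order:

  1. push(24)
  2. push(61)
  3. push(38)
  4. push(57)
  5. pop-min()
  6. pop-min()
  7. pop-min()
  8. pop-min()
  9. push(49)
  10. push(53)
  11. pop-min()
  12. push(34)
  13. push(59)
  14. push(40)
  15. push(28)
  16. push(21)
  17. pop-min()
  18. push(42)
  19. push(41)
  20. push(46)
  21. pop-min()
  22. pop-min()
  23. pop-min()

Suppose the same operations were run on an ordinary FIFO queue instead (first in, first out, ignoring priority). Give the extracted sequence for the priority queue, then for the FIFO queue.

priority queue: 24, 38, 57, 61, 49, 21, 28, 34, 40; FIFO queue: 24, 61, 38, 57, 49, 53, 34, 59, 40

insert 24 → {24}
insert 61 → {24, 61}
insert 38 → {24, 38, 61}
insert 57 → {24, 38, 57, 61}
pop-min → 24; now {38, 57, 61}
pop-min → 38; now {57, 61}
pop-min → 57; now {61}
pop-min → 61; now {}
insert 49 → {49}
insert 53 → {49, 53}
pop-min → 49; now {53}
insert 34 → {34, 53}
insert 59 → {34, 53, 59}
insert 40 → {34, 40, 53, 59}
insert 28 → {28, 34, 40, 53, 59}
insert 21 → {21, 28, 34, 40, 53, 59}
pop-min → 21; now {28, 34, 40, 53, 59}
insert 42 → {28, 34, 40, 42, 53, 59}
insert 41 → {28, 34, 40, 41, 42, 53, 59}
insert 46 → {28, 34, 40, 41, 42, 46, 53, 59}
pop-min → 28; now {34, 40, 41, 42, 46, 53, 59}
pop-min → 34; now {40, 41, 42, 46, 53, 59}
pop-min → 40; now {41, 42, 46, 53, 59}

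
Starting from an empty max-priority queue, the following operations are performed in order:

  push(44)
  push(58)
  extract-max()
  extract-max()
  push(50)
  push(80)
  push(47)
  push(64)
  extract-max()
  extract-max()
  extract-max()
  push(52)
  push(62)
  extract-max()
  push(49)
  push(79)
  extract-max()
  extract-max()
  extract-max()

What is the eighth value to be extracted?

insert 44 → {44}
insert 58 → {58, 44}
extract-max → 58; now {44}
extract-max → 44; now {}
insert 50 → {50}
insert 80 → {80, 50}
insert 47 → {80, 50, 47}
insert 64 → {80, 64, 50, 47}
extract-max → 80; now {64, 50, 47}
extract-max → 64; now {50, 47}
extract-max → 50; now {47}
insert 52 → {52, 47}
insert 62 → {62, 52, 47}
extract-max → 62; now {52, 47}
insert 49 → {52, 49, 47}
insert 79 → {79, 52, 49, 47}
extract-max → 79; now {52, 49, 47}
extract-max → 52; now {49, 47}
extract-max → 49; now {47}

52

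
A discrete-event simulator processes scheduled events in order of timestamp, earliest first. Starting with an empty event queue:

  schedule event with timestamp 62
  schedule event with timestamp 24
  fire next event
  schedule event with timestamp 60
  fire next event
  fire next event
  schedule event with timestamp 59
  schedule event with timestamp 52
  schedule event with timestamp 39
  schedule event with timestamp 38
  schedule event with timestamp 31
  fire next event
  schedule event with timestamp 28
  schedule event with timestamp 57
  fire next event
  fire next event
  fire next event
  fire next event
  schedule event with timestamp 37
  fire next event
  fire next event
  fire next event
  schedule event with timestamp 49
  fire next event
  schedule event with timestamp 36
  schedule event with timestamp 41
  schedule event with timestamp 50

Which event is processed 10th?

57

insert 62 → {62}
insert 24 → {24, 62}
fire next event → 24; now {62}
insert 60 → {60, 62}
fire next event → 60; now {62}
fire next event → 62; now {}
insert 59 → {59}
insert 52 → {52, 59}
insert 39 → {39, 52, 59}
insert 38 → {38, 39, 52, 59}
insert 31 → {31, 38, 39, 52, 59}
fire next event → 31; now {38, 39, 52, 59}
insert 28 → {28, 38, 39, 52, 59}
insert 57 → {28, 38, 39, 52, 57, 59}
fire next event → 28; now {38, 39, 52, 57, 59}
fire next event → 38; now {39, 52, 57, 59}
fire next event → 39; now {52, 57, 59}
fire next event → 52; now {57, 59}
insert 37 → {37, 57, 59}
fire next event → 37; now {57, 59}
fire next event → 57; now {59}
fire next event → 59; now {}
insert 49 → {49}
fire next event → 49; now {}
insert 36 → {36}
insert 41 → {36, 41}
insert 50 → {36, 41, 50}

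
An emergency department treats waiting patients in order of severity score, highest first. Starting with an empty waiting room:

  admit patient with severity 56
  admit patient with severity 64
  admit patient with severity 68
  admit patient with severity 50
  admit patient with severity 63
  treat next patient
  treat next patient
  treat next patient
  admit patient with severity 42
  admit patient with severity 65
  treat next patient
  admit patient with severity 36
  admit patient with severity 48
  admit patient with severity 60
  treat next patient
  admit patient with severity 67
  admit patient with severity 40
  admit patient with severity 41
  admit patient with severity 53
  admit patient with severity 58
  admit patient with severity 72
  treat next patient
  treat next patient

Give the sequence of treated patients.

insert 56 → {56}
insert 64 → {64, 56}
insert 68 → {68, 64, 56}
insert 50 → {68, 64, 56, 50}
insert 63 → {68, 64, 63, 56, 50}
treat next patient → 68; now {64, 63, 56, 50}
treat next patient → 64; now {63, 56, 50}
treat next patient → 63; now {56, 50}
insert 42 → {56, 50, 42}
insert 65 → {65, 56, 50, 42}
treat next patient → 65; now {56, 50, 42}
insert 36 → {56, 50, 42, 36}
insert 48 → {56, 50, 48, 42, 36}
insert 60 → {60, 56, 50, 48, 42, 36}
treat next patient → 60; now {56, 50, 48, 42, 36}
insert 67 → {67, 56, 50, 48, 42, 36}
insert 40 → {67, 56, 50, 48, 42, 40, 36}
insert 41 → {67, 56, 50, 48, 42, 41, 40, 36}
insert 53 → {67, 56, 53, 50, 48, 42, 41, 40, 36}
insert 58 → {67, 58, 56, 53, 50, 48, 42, 41, 40, 36}
insert 72 → {72, 67, 58, 56, 53, 50, 48, 42, 41, 40, 36}
treat next patient → 72; now {67, 58, 56, 53, 50, 48, 42, 41, 40, 36}
treat next patient → 67; now {58, 56, 53, 50, 48, 42, 41, 40, 36}

68, 64, 63, 65, 60, 72, 67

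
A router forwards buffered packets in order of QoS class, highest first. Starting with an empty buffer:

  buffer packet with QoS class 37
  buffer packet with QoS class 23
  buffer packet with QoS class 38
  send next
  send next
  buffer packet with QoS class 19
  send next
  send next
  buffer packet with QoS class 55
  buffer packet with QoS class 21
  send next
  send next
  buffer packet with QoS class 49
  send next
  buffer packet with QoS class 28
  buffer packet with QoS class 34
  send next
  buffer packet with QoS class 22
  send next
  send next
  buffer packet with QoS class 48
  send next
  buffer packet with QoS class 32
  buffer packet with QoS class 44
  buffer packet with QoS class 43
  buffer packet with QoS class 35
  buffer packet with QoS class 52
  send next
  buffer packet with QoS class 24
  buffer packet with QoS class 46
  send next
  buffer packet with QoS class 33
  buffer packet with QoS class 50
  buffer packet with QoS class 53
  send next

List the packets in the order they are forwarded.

insert 37 → {37}
insert 23 → {37, 23}
insert 38 → {38, 37, 23}
send next → 38; now {37, 23}
send next → 37; now {23}
insert 19 → {23, 19}
send next → 23; now {19}
send next → 19; now {}
insert 55 → {55}
insert 21 → {55, 21}
send next → 55; now {21}
send next → 21; now {}
insert 49 → {49}
send next → 49; now {}
insert 28 → {28}
insert 34 → {34, 28}
send next → 34; now {28}
insert 22 → {28, 22}
send next → 28; now {22}
send next → 22; now {}
insert 48 → {48}
send next → 48; now {}
insert 32 → {32}
insert 44 → {44, 32}
insert 43 → {44, 43, 32}
insert 35 → {44, 43, 35, 32}
insert 52 → {52, 44, 43, 35, 32}
send next → 52; now {44, 43, 35, 32}
insert 24 → {44, 43, 35, 32, 24}
insert 46 → {46, 44, 43, 35, 32, 24}
send next → 46; now {44, 43, 35, 32, 24}
insert 33 → {44, 43, 35, 33, 32, 24}
insert 50 → {50, 44, 43, 35, 33, 32, 24}
insert 53 → {53, 50, 44, 43, 35, 33, 32, 24}
send next → 53; now {50, 44, 43, 35, 33, 32, 24}

[38, 37, 23, 19, 55, 21, 49, 34, 28, 22, 48, 52, 46, 53]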